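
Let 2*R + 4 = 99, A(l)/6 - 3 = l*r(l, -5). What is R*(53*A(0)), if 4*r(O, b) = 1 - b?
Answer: 45315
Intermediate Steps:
r(O, b) = ¼ - b/4 (r(O, b) = (1 - b)/4 = ¼ - b/4)
A(l) = 18 + 9*l (A(l) = 18 + 6*(l*(¼ - ¼*(-5))) = 18 + 6*(l*(¼ + 5/4)) = 18 + 6*(l*(3/2)) = 18 + 6*(3*l/2) = 18 + 9*l)
R = 95/2 (R = -2 + (½)*99 = -2 + 99/2 = 95/2 ≈ 47.500)
R*(53*A(0)) = 95*(53*(18 + 9*0))/2 = 95*(53*(18 + 0))/2 = 95*(53*18)/2 = (95/2)*954 = 45315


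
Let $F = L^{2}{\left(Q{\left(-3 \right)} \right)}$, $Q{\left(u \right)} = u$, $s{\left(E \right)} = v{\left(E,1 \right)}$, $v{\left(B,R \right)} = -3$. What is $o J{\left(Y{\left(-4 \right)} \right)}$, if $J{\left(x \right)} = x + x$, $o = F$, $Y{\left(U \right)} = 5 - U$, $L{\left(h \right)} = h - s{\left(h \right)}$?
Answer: $0$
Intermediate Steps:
$s{\left(E \right)} = -3$
$L{\left(h \right)} = 3 + h$ ($L{\left(h \right)} = h - -3 = h + 3 = 3 + h$)
$F = 0$ ($F = \left(3 - 3\right)^{2} = 0^{2} = 0$)
$o = 0$
$J{\left(x \right)} = 2 x$
$o J{\left(Y{\left(-4 \right)} \right)} = 0 \cdot 2 \left(5 - -4\right) = 0 \cdot 2 \left(5 + 4\right) = 0 \cdot 2 \cdot 9 = 0 \cdot 18 = 0$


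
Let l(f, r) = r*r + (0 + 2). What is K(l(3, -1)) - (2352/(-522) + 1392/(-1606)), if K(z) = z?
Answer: 584911/69861 ≈ 8.3725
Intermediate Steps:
l(f, r) = 2 + r**2 (l(f, r) = r**2 + 2 = 2 + r**2)
K(l(3, -1)) - (2352/(-522) + 1392/(-1606)) = (2 + (-1)**2) - (2352/(-522) + 1392/(-1606)) = (2 + 1) - (2352*(-1/522) + 1392*(-1/1606)) = 3 - (-392/87 - 696/803) = 3 - 1*(-375328/69861) = 3 + 375328/69861 = 584911/69861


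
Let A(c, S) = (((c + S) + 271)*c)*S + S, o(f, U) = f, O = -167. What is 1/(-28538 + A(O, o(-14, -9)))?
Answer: 1/181868 ≈ 5.4985e-6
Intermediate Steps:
A(c, S) = S + S*c*(271 + S + c) (A(c, S) = (((S + c) + 271)*c)*S + S = ((271 + S + c)*c)*S + S = (c*(271 + S + c))*S + S = S*c*(271 + S + c) + S = S + S*c*(271 + S + c))
1/(-28538 + A(O, o(-14, -9))) = 1/(-28538 - 14*(1 + (-167)² + 271*(-167) - 14*(-167))) = 1/(-28538 - 14*(1 + 27889 - 45257 + 2338)) = 1/(-28538 - 14*(-15029)) = 1/(-28538 + 210406) = 1/181868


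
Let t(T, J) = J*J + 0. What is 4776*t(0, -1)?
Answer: 4776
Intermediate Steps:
t(T, J) = J² (t(T, J) = J² + 0 = J²)
4776*t(0, -1) = 4776*(-1)² = 4776*1 = 4776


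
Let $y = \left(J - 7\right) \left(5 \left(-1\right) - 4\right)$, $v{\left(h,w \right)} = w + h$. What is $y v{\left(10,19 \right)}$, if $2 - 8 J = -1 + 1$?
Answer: $\frac{7047}{4} \approx 1761.8$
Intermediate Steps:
$J = \frac{1}{4}$ ($J = \frac{1}{4} - \frac{-1 + 1}{8} = \frac{1}{4} - 0 = \frac{1}{4} + 0 = \frac{1}{4} \approx 0.25$)
$v{\left(h,w \right)} = h + w$
$y = \frac{243}{4}$ ($y = \left(\frac{1}{4} - 7\right) \left(5 \left(-1\right) - 4\right) = - \frac{27 \left(-5 - 4\right)}{4} = \left(- \frac{27}{4}\right) \left(-9\right) = \frac{243}{4} \approx 60.75$)
$y v{\left(10,19 \right)} = \frac{243 \left(10 + 19\right)}{4} = \frac{243}{4} \cdot 29 = \frac{7047}{4}$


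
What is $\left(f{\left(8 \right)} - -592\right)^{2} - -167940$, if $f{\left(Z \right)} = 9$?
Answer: $529141$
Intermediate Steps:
$\left(f{\left(8 \right)} - -592\right)^{2} - -167940 = \left(9 - -592\right)^{2} - -167940 = \left(9 + 592\right)^{2} + 167940 = 601^{2} + 167940 = 361201 + 167940 = 529141$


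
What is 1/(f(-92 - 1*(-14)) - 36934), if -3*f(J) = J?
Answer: -1/36908 ≈ -2.7094e-5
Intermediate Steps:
f(J) = -J/3
1/(f(-92 - 1*(-14)) - 36934) = 1/(-(-92 - 1*(-14))/3 - 36934) = 1/(-(-92 + 14)/3 - 36934) = 1/(-⅓*(-78) - 36934) = 1/(26 - 36934) = 1/(-36908) = -1/36908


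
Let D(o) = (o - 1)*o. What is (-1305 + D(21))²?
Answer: 783225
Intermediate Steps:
D(o) = o*(-1 + o) (D(o) = (-1 + o)*o = o*(-1 + o))
(-1305 + D(21))² = (-1305 + 21*(-1 + 21))² = (-1305 + 21*20)² = (-1305 + 420)² = (-885)² = 783225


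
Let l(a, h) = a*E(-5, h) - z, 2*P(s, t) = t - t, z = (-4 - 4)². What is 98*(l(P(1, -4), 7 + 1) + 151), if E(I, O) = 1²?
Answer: 8526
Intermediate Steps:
E(I, O) = 1
z = 64 (z = (-8)² = 64)
P(s, t) = 0 (P(s, t) = (t - t)/2 = (½)*0 = 0)
l(a, h) = -64 + a (l(a, h) = a*1 - 1*64 = a - 64 = -64 + a)
98*(l(P(1, -4), 7 + 1) + 151) = 98*((-64 + 0) + 151) = 98*(-64 + 151) = 98*87 = 8526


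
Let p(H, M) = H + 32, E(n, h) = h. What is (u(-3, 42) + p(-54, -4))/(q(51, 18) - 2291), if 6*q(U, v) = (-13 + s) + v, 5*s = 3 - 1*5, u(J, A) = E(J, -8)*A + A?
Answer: 9480/68707 ≈ 0.13798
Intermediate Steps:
u(J, A) = -7*A (u(J, A) = -8*A + A = -7*A)
p(H, M) = 32 + H
s = -⅖ (s = (3 - 1*5)/5 = (3 - 5)/5 = (⅕)*(-2) = -⅖ ≈ -0.40000)
q(U, v) = -67/30 + v/6 (q(U, v) = ((-13 - ⅖) + v)/6 = (-67/5 + v)/6 = -67/30 + v/6)
(u(-3, 42) + p(-54, -4))/(q(51, 18) - 2291) = (-7*42 + (32 - 54))/((-67/30 + (⅙)*18) - 2291) = (-294 - 22)/((-67/30 + 3) - 2291) = -316/(23/30 - 2291) = -316/(-68707/30) = -316*(-30/68707) = 9480/68707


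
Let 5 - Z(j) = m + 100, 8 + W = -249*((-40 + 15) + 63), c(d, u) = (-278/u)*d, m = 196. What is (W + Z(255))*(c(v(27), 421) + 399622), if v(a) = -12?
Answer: -1642231616678/421 ≈ -3.9008e+9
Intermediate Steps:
c(d, u) = -278*d/u
W = -9470 (W = -8 - 249*((-40 + 15) + 63) = -8 - 249*(-25 + 63) = -8 - 249*38 = -8 - 9462 = -9470)
Z(j) = -291 (Z(j) = 5 - (196 + 100) = 5 - 1*296 = 5 - 296 = -291)
(W + Z(255))*(c(v(27), 421) + 399622) = (-9470 - 291)*(-278*(-12)/421 + 399622) = -9761*(-278*(-12)*1/421 + 399622) = -9761*(3336/421 + 399622) = -9761*168244198/421 = -1642231616678/421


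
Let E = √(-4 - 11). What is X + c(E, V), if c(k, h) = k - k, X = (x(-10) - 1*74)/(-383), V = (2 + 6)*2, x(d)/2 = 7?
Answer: 60/383 ≈ 0.15666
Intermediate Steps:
x(d) = 14 (x(d) = 2*7 = 14)
V = 16 (V = 8*2 = 16)
E = I*√15 (E = √(-15) = I*√15 ≈ 3.873*I)
X = 60/383 (X = (14 - 1*74)/(-383) = (14 - 74)*(-1/383) = -60*(-1/383) = 60/383 ≈ 0.15666)
c(k, h) = 0
X + c(E, V) = 60/383 + 0 = 60/383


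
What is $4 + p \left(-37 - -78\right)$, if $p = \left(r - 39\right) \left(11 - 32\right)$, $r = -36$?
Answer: $64579$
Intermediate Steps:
$p = 1575$ ($p = \left(-36 - 39\right) \left(11 - 32\right) = \left(-75\right) \left(-21\right) = 1575$)
$4 + p \left(-37 - -78\right) = 4 + 1575 \left(-37 - -78\right) = 4 + 1575 \left(-37 + 78\right) = 4 + 1575 \cdot 41 = 4 + 64575 = 64579$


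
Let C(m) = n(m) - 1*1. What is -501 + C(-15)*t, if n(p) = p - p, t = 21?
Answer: -522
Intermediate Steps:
n(p) = 0
C(m) = -1 (C(m) = 0 - 1*1 = 0 - 1 = -1)
-501 + C(-15)*t = -501 - 1*21 = -501 - 21 = -522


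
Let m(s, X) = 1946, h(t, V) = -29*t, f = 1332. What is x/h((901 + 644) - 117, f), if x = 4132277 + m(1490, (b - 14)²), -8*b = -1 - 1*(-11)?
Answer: -4134223/41412 ≈ -99.832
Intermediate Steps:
b = -5/4 (b = -(-1 - 1*(-11))/8 = -(-1 + 11)/8 = -⅛*10 = -5/4 ≈ -1.2500)
x = 4134223 (x = 4132277 + 1946 = 4134223)
x/h((901 + 644) - 117, f) = 4134223/((-29*((901 + 644) - 117))) = 4134223/((-29*(1545 - 117))) = 4134223/((-29*1428)) = 4134223/(-41412) = 4134223*(-1/41412) = -4134223/41412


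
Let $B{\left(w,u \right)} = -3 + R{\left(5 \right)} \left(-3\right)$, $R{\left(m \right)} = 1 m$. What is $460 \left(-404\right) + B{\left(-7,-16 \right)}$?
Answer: $-185858$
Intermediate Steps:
$R{\left(m \right)} = m$
$B{\left(w,u \right)} = -18$ ($B{\left(w,u \right)} = -3 + 5 \left(-3\right) = -3 - 15 = -18$)
$460 \left(-404\right) + B{\left(-7,-16 \right)} = 460 \left(-404\right) - 18 = -185840 - 18 = -185858$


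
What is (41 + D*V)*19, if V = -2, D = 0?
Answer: 779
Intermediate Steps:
(41 + D*V)*19 = (41 + 0*(-2))*19 = (41 + 0)*19 = 41*19 = 779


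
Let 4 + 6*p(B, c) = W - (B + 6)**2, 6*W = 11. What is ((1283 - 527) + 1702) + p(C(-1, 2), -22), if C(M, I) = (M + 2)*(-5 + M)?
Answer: 88475/36 ≈ 2457.6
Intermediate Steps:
W = 11/6 (W = (1/6)*11 = 11/6 ≈ 1.8333)
C(M, I) = (-5 + M)*(2 + M) (C(M, I) = (2 + M)*(-5 + M) = (-5 + M)*(2 + M))
p(B, c) = -13/36 - (6 + B)**2/6 (p(B, c) = -2/3 + (11/6 - (B + 6)**2)/6 = -2/3 + (11/6 - (6 + B)**2)/6 = -2/3 + (11/36 - (6 + B)**2/6) = -13/36 - (6 + B)**2/6)
((1283 - 527) + 1702) + p(C(-1, 2), -22) = ((1283 - 527) + 1702) + (-13/36 - (6 + (-10 + (-1)**2 - 3*(-1)))**2/6) = (756 + 1702) + (-13/36 - (6 + (-10 + 1 + 3))**2/6) = 2458 + (-13/36 - (6 - 6)**2/6) = 2458 + (-13/36 - 1/6*0**2) = 2458 + (-13/36 - 1/6*0) = 2458 + (-13/36 + 0) = 2458 - 13/36 = 88475/36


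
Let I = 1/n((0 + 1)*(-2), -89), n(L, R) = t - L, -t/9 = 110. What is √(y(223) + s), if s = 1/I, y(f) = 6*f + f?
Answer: √573 ≈ 23.937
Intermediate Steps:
t = -990 (t = -9*110 = -990)
y(f) = 7*f
n(L, R) = -990 - L
I = -1/988 (I = 1/(-990 - (0 + 1)*(-2)) = 1/(-990 - (-2)) = 1/(-990 - 1*(-2)) = 1/(-990 + 2) = 1/(-988) = -1/988 ≈ -0.0010121)
s = -988 (s = 1/(-1/988) = -988)
√(y(223) + s) = √(7*223 - 988) = √(1561 - 988) = √573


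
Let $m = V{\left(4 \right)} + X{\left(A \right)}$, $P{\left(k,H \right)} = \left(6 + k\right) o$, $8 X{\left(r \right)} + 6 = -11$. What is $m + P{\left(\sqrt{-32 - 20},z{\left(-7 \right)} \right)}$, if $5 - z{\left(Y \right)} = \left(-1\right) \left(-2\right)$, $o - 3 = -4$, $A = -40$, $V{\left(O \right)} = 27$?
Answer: $\frac{151}{8} - 2 i \sqrt{13} \approx 18.875 - 7.2111 i$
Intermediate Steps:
$o = -1$ ($o = 3 - 4 = -1$)
$X{\left(r \right)} = - \frac{17}{8}$ ($X{\left(r \right)} = - \frac{3}{4} + \frac{1}{8} \left(-11\right) = - \frac{3}{4} - \frac{11}{8} = - \frac{17}{8}$)
$z{\left(Y \right)} = 3$ ($z{\left(Y \right)} = 5 - \left(-1\right) \left(-2\right) = 5 - 2 = 3$)
$P{\left(k,H \right)} = -6 - k$ ($P{\left(k,H \right)} = \left(6 + k\right) \left(-1\right) = -6 - k$)
$m = \frac{199}{8}$ ($m = 27 - \frac{17}{8} = \frac{199}{8} \approx 24.875$)
$m + P{\left(\sqrt{-32 - 20},z{\left(-7 \right)} \right)} = \frac{199}{8} - \left(6 + \sqrt{-32 - 20}\right) = \frac{199}{8} - \left(6 + \sqrt{-52}\right) = \frac{199}{8} - \left(6 + 2 i \sqrt{13}\right) = \frac{151}{8} - 2 i \sqrt{13}$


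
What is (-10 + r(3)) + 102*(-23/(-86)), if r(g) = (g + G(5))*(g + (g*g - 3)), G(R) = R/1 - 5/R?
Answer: 3452/43 ≈ 80.279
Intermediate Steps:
G(R) = R - 5/R (G(R) = R*1 - 5/R = R - 5/R)
r(g) = (4 + g)*(-3 + g + g**2) (r(g) = (g + (5 - 5/5))*(g + (g*g - 3)) = (g + (5 - 5*1/5))*(g + (g**2 - 3)) = (g + (5 - 1))*(g + (-3 + g**2)) = (g + 4)*(-3 + g + g**2) = (4 + g)*(-3 + g + g**2))
(-10 + r(3)) + 102*(-23/(-86)) = (-10 + (-12 + 3 + 3**3 + 5*3**2)) + 102*(-23/(-86)) = (-10 + (-12 + 3 + 27 + 5*9)) + 102*(-23*(-1/86)) = (-10 + (-12 + 3 + 27 + 45)) + 102*(23/86) = (-10 + 63) + 1173/43 = 53 + 1173/43 = 3452/43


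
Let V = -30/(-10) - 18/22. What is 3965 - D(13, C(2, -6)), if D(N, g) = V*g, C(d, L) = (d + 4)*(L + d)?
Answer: 44191/11 ≈ 4017.4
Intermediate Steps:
V = 24/11 (V = -30*(-⅒) - 18*1/22 = 3 - 9/11 = 24/11 ≈ 2.1818)
C(d, L) = (4 + d)*(L + d)
D(N, g) = 24*g/11
3965 - D(13, C(2, -6)) = 3965 - 24*(2² + 4*(-6) + 4*2 - 6*2)/11 = 3965 - 24*(4 - 24 + 8 - 12)/11 = 3965 - 24*(-24)/11 = 3965 - 1*(-576/11) = 3965 + 576/11 = 44191/11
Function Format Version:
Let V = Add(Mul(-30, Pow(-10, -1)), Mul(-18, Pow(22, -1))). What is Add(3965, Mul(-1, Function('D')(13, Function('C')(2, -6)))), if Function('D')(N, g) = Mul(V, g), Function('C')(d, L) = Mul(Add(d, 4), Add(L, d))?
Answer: Rational(44191, 11) ≈ 4017.4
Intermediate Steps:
V = Rational(24, 11) (V = Add(Mul(-30, Rational(-1, 10)), Mul(-18, Rational(1, 22))) = Add(3, Rational(-9, 11)) = Rational(24, 11) ≈ 2.1818)
Function('C')(d, L) = Mul(Add(4, d), Add(L, d))
Function('D')(N, g) = Mul(Rational(24, 11), g)
Add(3965, Mul(-1, Function('D')(13, Function('C')(2, -6)))) = Add(3965, Mul(-1, Mul(Rational(24, 11), Add(Pow(2, 2), Mul(4, -6), Mul(4, 2), Mul(-6, 2))))) = Add(3965, Mul(-1, Mul(Rational(24, 11), Add(4, -24, 8, -12)))) = Add(3965, Mul(-1, Mul(Rational(24, 11), -24))) = Add(3965, Mul(-1, Rational(-576, 11))) = Add(3965, Rational(576, 11)) = Rational(44191, 11)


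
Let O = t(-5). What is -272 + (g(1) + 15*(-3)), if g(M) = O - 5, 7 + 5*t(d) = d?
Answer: -1622/5 ≈ -324.40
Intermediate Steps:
t(d) = -7/5 + d/5
O = -12/5 (O = -7/5 + (⅕)*(-5) = -7/5 - 1 = -12/5 ≈ -2.4000)
g(M) = -37/5 (g(M) = -12/5 - 5 = -37/5)
-272 + (g(1) + 15*(-3)) = -272 + (-37/5 + 15*(-3)) = -272 + (-37/5 - 45) = -272 - 262/5 = -1622/5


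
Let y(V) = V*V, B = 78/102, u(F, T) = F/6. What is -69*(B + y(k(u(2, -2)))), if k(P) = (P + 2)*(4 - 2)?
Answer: -79327/51 ≈ -1555.4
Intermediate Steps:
u(F, T) = F/6 (u(F, T) = F*(1/6) = F/6)
k(P) = 4 + 2*P (k(P) = (2 + P)*2 = 4 + 2*P)
B = 13/17 (B = 78*(1/102) = 13/17 ≈ 0.76471)
y(V) = V**2
-69*(B + y(k(u(2, -2)))) = -69*(13/17 + (4 + 2*((1/6)*2))**2) = -69*(13/17 + (4 + 2*(1/3))**2) = -69*(13/17 + (4 + 2/3)**2) = -69*(13/17 + (14/3)**2) = -69*(13/17 + 196/9) = -69*3449/153 = -79327/51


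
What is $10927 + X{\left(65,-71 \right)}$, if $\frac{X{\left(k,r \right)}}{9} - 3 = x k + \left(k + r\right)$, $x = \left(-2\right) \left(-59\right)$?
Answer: $79930$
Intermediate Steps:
$x = 118$
$X{\left(k,r \right)} = 27 + 9 r + 1071 k$ ($X{\left(k,r \right)} = 27 + 9 \left(118 k + \left(k + r\right)\right) = 27 + 9 \left(r + 119 k\right) = 27 + \left(9 r + 1071 k\right) = 27 + 9 r + 1071 k$)
$10927 + X{\left(65,-71 \right)} = 10927 + \left(27 + 9 \left(-71\right) + 1071 \cdot 65\right) = 10927 + \left(27 - 639 + 69615\right) = 10927 + 69003 = 79930$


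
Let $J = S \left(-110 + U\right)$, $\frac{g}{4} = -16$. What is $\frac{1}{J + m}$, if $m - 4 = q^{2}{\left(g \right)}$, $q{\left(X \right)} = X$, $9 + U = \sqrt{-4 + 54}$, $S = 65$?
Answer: $- \frac{727}{2600395} - \frac{13 \sqrt{2}}{520079} \approx -0.00031492$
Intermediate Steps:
$g = -64$ ($g = 4 \left(-16\right) = -64$)
$U = -9 + 5 \sqrt{2}$ ($U = -9 + \sqrt{-4 + 54} = -9 + \sqrt{50} = -9 + 5 \sqrt{2} \approx -1.9289$)
$m = 4100$ ($m = 4 + \left(-64\right)^{2} = 4 + 4096 = 4100$)
$J = -7735 + 325 \sqrt{2}$ ($J = 65 \left(-110 - \left(9 - 5 \sqrt{2}\right)\right) = 65 \left(-119 + 5 \sqrt{2}\right) = -7735 + 325 \sqrt{2} \approx -7275.4$)
$\frac{1}{J + m} = \frac{1}{\left(-7735 + 325 \sqrt{2}\right) + 4100} = \frac{1}{-3635 + 325 \sqrt{2}}$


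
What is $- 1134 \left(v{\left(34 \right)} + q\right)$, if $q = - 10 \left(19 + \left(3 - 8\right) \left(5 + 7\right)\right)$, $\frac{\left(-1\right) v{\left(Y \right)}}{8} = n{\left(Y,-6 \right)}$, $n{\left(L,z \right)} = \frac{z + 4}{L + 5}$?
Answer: $- \frac{6050268}{13} \approx -4.6541 \cdot 10^{5}$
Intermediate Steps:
$n{\left(L,z \right)} = \frac{4 + z}{5 + L}$
$v{\left(Y \right)} = \frac{16}{5 + Y}$ ($v{\left(Y \right)} = - 8 \frac{4 - 6}{5 + Y} = - 8 \frac{1}{5 + Y} \left(-2\right) = - 8 \left(- \frac{2}{5 + Y}\right) = \frac{16}{5 + Y}$)
$q = 410$ ($q = - 10 \left(19 - 60\right) = \left(-10\right) \left(-41\right) = 410$)
$- 1134 \left(v{\left(34 \right)} + q\right) = - 1134 \left(\frac{16}{5 + 34} + 410\right) = - 1134 \left(\frac{16}{39} + 410\right) = \left(-1134\right) \frac{16006}{39} = - \frac{6050268}{13}$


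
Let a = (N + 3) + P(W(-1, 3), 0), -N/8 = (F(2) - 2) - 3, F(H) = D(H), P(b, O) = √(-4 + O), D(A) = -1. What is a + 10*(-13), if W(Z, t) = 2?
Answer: -79 + 2*I ≈ -79.0 + 2.0*I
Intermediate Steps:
F(H) = -1
N = 48 (N = -8*((-1 - 2) - 3) = -8*(-3 - 3) = -8*(-6) = 48)
a = 51 + 2*I (a = (48 + 3) + √(-4 + 0) = 51 + √(-4) = 51 + 2*I ≈ 51.0 + 2.0*I)
a + 10*(-13) = (51 + 2*I) + 10*(-13) = (51 + 2*I) - 130 = -79 + 2*I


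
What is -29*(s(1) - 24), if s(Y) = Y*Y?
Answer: 667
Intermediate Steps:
s(Y) = Y²
-29*(s(1) - 24) = -29*(1² - 24) = -29*(1 - 24) = -29*(-23) = 667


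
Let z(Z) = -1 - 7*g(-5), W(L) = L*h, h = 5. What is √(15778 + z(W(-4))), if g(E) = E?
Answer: 2*√3953 ≈ 125.75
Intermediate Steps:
W(L) = 5*L (W(L) = L*5 = 5*L)
z(Z) = 34 (z(Z) = -1 - 7*(-5) = -1 + 35 = 34)
√(15778 + z(W(-4))) = √(15778 + 34) = √15812 = 2*√3953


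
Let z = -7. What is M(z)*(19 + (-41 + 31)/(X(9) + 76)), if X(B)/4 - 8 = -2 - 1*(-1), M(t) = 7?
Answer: 6881/52 ≈ 132.33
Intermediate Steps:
X(B) = 28 (X(B) = 32 + 4*(-2 - 1*(-1)) = 32 + 4*(-2 + 1) = 32 + 4*(-1) = 32 - 4 = 28)
M(z)*(19 + (-41 + 31)/(X(9) + 76)) = 7*(19 + (-41 + 31)/(28 + 76)) = 7*(19 - 10/104) = 7*(19 - 10*1/104) = 7*(19 - 5/52) = 7*(983/52) = 6881/52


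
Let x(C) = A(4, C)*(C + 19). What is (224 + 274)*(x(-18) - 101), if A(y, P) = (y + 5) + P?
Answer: -54780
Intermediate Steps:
A(y, P) = 5 + P + y (A(y, P) = (5 + y) + P = 5 + P + y)
x(C) = (9 + C)*(19 + C) (x(C) = (5 + C + 4)*(C + 19) = (9 + C)*(19 + C))
(224 + 274)*(x(-18) - 101) = (224 + 274)*((9 - 18)*(19 - 18) - 101) = 498*(-9*1 - 101) = 498*(-9 - 101) = 498*(-110) = -54780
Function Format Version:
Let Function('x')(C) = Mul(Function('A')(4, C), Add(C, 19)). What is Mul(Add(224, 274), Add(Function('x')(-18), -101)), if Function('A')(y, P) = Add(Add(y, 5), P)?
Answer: -54780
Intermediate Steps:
Function('A')(y, P) = Add(5, P, y) (Function('A')(y, P) = Add(Add(5, y), P) = Add(5, P, y))
Function('x')(C) = Mul(Add(9, C), Add(19, C)) (Function('x')(C) = Mul(Add(5, C, 4), Add(C, 19)) = Mul(Add(9, C), Add(19, C)))
Mul(Add(224, 274), Add(Function('x')(-18), -101)) = Mul(Add(224, 274), Add(Mul(Add(9, -18), Add(19, -18)), -101)) = Mul(498, Add(Mul(-9, 1), -101)) = Mul(498, Add(-9, -101)) = Mul(498, -110) = -54780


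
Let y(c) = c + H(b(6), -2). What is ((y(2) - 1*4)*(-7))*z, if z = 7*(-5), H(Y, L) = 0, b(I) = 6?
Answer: -490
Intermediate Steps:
z = -35
y(c) = c (y(c) = c + 0 = c)
((y(2) - 1*4)*(-7))*z = ((2 - 1*4)*(-7))*(-35) = ((2 - 4)*(-7))*(-35) = -2*(-7)*(-35) = 14*(-35) = -490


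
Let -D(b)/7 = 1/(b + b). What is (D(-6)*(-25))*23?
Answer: -4025/12 ≈ -335.42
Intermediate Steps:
D(b) = -7/(2*b) (D(b) = -7/(b + b) = -7*1/(2*b) = -7/(2*b))
(D(-6)*(-25))*23 = (-7/2/(-6)*(-25))*23 = (-7/2*(-1/6)*(-25))*23 = ((7/12)*(-25))*23 = -175/12*23 = -4025/12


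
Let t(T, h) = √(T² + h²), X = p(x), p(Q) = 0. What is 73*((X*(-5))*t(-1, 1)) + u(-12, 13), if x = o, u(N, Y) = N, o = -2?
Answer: -12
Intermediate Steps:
x = -2
X = 0
73*((X*(-5))*t(-1, 1)) + u(-12, 13) = 73*((0*(-5))*√((-1)² + 1²)) - 12 = 73*(0*√(1 + 1)) - 12 = 73*(0*√2) - 12 = 73*0 - 12 = 0 - 12 = -12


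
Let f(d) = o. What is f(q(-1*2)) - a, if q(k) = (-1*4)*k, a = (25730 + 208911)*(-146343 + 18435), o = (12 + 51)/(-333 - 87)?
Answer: 600249220557/20 ≈ 3.0012e+10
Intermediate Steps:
o = -3/20 (o = 63/(-420) = 63*(-1/420) = -3/20 ≈ -0.15000)
a = -30012461028 (a = 234641*(-127908) = -30012461028)
q(k) = -4*k
f(d) = -3/20
f(q(-1*2)) - a = -3/20 - 1*(-30012461028) = -3/20 + 30012461028 = 600249220557/20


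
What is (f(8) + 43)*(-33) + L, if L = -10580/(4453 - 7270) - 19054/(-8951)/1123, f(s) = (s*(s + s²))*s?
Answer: -4345980836459045/28316407941 ≈ -1.5348e+5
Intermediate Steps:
f(s) = s²*(s + s²)
L = 106403549458/28316407941 (L = -10580/(-2817) - 19054*(-1/8951)*(1/1123) = -10580*(-1/2817) + (19054/8951)*(1/1123) = 10580/2817 + 19054/10051973 = 106403549458/28316407941 ≈ 3.7577)
(f(8) + 43)*(-33) + L = (8³*(1 + 8) + 43)*(-33) + 106403549458/28316407941 = (512*9 + 43)*(-33) + 106403549458/28316407941 = (4608 + 43)*(-33) + 106403549458/28316407941 = 4651*(-33) + 106403549458/28316407941 = -153483 + 106403549458/28316407941 = -4345980836459045/28316407941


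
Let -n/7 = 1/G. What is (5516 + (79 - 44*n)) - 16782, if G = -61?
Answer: -682715/61 ≈ -11192.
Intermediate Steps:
n = 7/61 (n = -7/(-61) = -7*(-1/61) = 7/61 ≈ 0.11475)
(5516 + (79 - 44*n)) - 16782 = (5516 + (79 - 44*7/61)) - 16782 = (5516 + (79 - 308/61)) - 16782 = (5516 + 4511/61) - 16782 = 340987/61 - 16782 = -682715/61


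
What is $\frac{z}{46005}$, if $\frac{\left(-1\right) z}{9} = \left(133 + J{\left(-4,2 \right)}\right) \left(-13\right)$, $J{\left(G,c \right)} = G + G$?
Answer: $\frac{975}{3067} \approx 0.3179$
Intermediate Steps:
$J{\left(G,c \right)} = 2 G$
$z = 14625$ ($z = - 9 \left(133 + 2 \left(-4\right)\right) \left(-13\right) = - 9 \left(133 - 8\right) \left(-13\right) = - 9 \cdot 125 \left(-13\right) = \left(-9\right) \left(-1625\right) = 14625$)
$\frac{z}{46005} = \frac{14625}{46005} = 14625 \cdot \frac{1}{46005} = \frac{975}{3067}$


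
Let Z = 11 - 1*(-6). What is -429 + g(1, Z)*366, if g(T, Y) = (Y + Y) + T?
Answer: 12381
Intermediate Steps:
Z = 17 (Z = 11 + 6 = 17)
g(T, Y) = T + 2*Y (g(T, Y) = 2*Y + T = T + 2*Y)
-429 + g(1, Z)*366 = -429 + (1 + 2*17)*366 = -429 + (1 + 34)*366 = -429 + 35*366 = -429 + 12810 = 12381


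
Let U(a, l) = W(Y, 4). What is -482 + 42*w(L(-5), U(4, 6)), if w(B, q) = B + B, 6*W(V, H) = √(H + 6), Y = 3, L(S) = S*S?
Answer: 1618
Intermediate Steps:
L(S) = S²
W(V, H) = √(6 + H)/6 (W(V, H) = √(H + 6)/6 = √(6 + H)/6)
U(a, l) = √10/6 (U(a, l) = √(6 + 4)/6 = √10/6)
w(B, q) = 2*B
-482 + 42*w(L(-5), U(4, 6)) = -482 + 42*(2*(-5)²) = -482 + 42*(2*25) = -482 + 42*50 = -482 + 2100 = 1618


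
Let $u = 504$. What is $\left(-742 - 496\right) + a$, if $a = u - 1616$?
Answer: $-2350$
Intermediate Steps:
$a = -1112$ ($a = 504 - 1616 = -1112$)
$\left(-742 - 496\right) + a = \left(-742 - 496\right) - 1112 = -1238 - 1112 = -2350$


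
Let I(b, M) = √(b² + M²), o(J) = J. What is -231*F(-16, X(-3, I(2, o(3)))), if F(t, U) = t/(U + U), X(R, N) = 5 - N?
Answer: 770 + 154*√13 ≈ 1325.3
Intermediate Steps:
I(b, M) = √(M² + b²)
F(t, U) = t/(2*U) (F(t, U) = t/((2*U)) = (1/(2*U))*t = t/(2*U))
-231*F(-16, X(-3, I(2, o(3)))) = -231*(-16)/(2*(5 - √(3² + 2²))) = -231*(-16)/(2*(5 - √(9 + 4))) = -231*(-16)/(2*(5 - √13)) = -(-1848)/(5 - √13) = 1848/(5 - √13)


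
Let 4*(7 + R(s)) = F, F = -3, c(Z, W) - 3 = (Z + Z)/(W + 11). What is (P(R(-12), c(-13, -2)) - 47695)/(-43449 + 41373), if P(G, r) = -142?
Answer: 47837/2076 ≈ 23.043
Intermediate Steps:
c(Z, W) = 3 + 2*Z/(11 + W) (c(Z, W) = 3 + (Z + Z)/(W + 11) = 3 + (2*Z)/(11 + W) = 3 + 2*Z/(11 + W))
R(s) = -31/4 (R(s) = -7 + (¼)*(-3) = -7 - ¾ = -31/4)
(P(R(-12), c(-13, -2)) - 47695)/(-43449 + 41373) = (-142 - 47695)/(-43449 + 41373) = -47837/(-2076) = -47837*(-1/2076) = 47837/2076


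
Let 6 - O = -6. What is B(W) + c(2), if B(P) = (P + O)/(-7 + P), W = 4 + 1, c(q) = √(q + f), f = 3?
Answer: -17/2 + √5 ≈ -6.2639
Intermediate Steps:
O = 12 (O = 6 - 1*(-6) = 6 + 6 = 12)
c(q) = √(3 + q) (c(q) = √(q + 3) = √(3 + q))
W = 5
B(P) = (12 + P)/(-7 + P) (B(P) = (P + 12)/(-7 + P) = (12 + P)/(-7 + P))
B(W) + c(2) = (12 + 5)/(-7 + 5) + √(3 + 2) = 17/(-2) + √5 = -½*17 + √5 = -17/2 + √5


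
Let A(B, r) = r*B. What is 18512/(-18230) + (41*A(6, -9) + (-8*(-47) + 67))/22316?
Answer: -31814223/29058620 ≈ -1.0948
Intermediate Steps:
A(B, r) = B*r
18512/(-18230) + (41*A(6, -9) + (-8*(-47) + 67))/22316 = 18512/(-18230) + (41*(6*(-9)) + (-8*(-47) + 67))/22316 = 18512*(-1/18230) + (41*(-54) + (376 + 67))*(1/22316) = -9256/9115 + (-2214 + 443)*(1/22316) = -9256/9115 - 1771*1/22316 = -9256/9115 - 253/3188 = -31814223/29058620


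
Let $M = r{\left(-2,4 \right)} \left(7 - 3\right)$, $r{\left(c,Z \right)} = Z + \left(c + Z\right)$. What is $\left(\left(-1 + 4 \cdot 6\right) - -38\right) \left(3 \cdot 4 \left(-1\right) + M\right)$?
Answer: $732$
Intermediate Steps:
$r{\left(c,Z \right)} = c + 2 Z$ ($r{\left(c,Z \right)} = Z + \left(Z + c\right) = c + 2 Z$)
$M = 24$ ($M = \left(-2 + 2 \cdot 4\right) \left(7 - 3\right) = \left(-2 + 8\right) 4 = 6 \cdot 4 = 24$)
$\left(\left(-1 + 4 \cdot 6\right) - -38\right) \left(3 \cdot 4 \left(-1\right) + M\right) = \left(\left(-1 + 4 \cdot 6\right) - -38\right) \left(3 \cdot 4 \left(-1\right) + 24\right) = \left(\left(-1 + 24\right) + 38\right) \left(12 \left(-1\right) + 24\right) = \left(23 + 38\right) \left(-12 + 24\right) = 61 \cdot 12 = 732$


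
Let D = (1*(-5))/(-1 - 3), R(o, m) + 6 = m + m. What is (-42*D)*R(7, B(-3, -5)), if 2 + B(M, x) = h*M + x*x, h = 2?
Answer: -1470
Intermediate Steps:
B(M, x) = -2 + x**2 + 2*M (B(M, x) = -2 + (2*M + x*x) = -2 + (2*M + x**2) = -2 + (x**2 + 2*M) = -2 + x**2 + 2*M)
R(o, m) = -6 + 2*m (R(o, m) = -6 + (m + m) = -6 + 2*m)
D = 5/4 (D = -5/(-4) = -5*(-1/4) = 5/4 ≈ 1.2500)
(-42*D)*R(7, B(-3, -5)) = (-42*5/4)*(-6 + 2*(-2 + (-5)**2 + 2*(-3))) = -105*(-6 + 2*(-2 + 25 - 6))/2 = -105*(-6 + 2*17)/2 = -105*(-6 + 34)/2 = -105/2*28 = -1470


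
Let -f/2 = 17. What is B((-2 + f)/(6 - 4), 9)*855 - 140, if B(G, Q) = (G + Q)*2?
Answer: -15530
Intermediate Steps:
f = -34 (f = -2*17 = -34)
B(G, Q) = 2*G + 2*Q
B((-2 + f)/(6 - 4), 9)*855 - 140 = (2*((-2 - 34)/(6 - 4)) + 2*9)*855 - 140 = (2*(-36/2) + 18)*855 - 140 = (2*(-36*½) + 18)*855 - 140 = (2*(-18) + 18)*855 - 140 = (-36 + 18)*855 - 140 = -18*855 - 140 = -15390 - 140 = -15530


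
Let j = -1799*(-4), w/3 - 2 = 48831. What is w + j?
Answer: 153695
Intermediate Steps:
w = 146499 (w = 6 + 3*48831 = 6 + 146493 = 146499)
j = 7196
w + j = 146499 + 7196 = 153695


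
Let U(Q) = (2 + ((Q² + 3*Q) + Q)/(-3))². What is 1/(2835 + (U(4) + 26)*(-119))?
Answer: -9/82775 ≈ -0.00010873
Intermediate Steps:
U(Q) = (2 - 4*Q/3 - Q²/3)² (U(Q) = (2 + (Q² + 4*Q)*(-⅓))² = (2 + (-4*Q/3 - Q²/3))² = (2 - 4*Q/3 - Q²/3)²)
1/(2835 + (U(4) + 26)*(-119)) = 1/(2835 + ((-6 + 4² + 4*4)²/9 + 26)*(-119)) = 1/(2835 + ((-6 + 16 + 16)²/9 + 26)*(-119)) = 1/(2835 + ((⅑)*26² + 26)*(-119)) = 1/(2835 + ((⅑)*676 + 26)*(-119)) = 1/(2835 + (676/9 + 26)*(-119)) = 1/(2835 + (910/9)*(-119)) = 1/(2835 - 108290/9) = 1/(-82775/9) = -9/82775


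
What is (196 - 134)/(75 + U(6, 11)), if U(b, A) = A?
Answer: 31/43 ≈ 0.72093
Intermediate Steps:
(196 - 134)/(75 + U(6, 11)) = (196 - 134)/(75 + 11) = 62/86 = 62*(1/86) = 31/43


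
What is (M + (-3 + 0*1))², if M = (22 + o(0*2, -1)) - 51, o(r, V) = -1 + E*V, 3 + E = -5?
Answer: 625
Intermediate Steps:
E = -8 (E = -3 - 5 = -8)
o(r, V) = -1 - 8*V
M = -22 (M = (22 + (-1 - 8*(-1))) - 51 = (22 + (-1 + 8)) - 51 = (22 + 7) - 51 = 29 - 51 = -22)
(M + (-3 + 0*1))² = (-22 + (-3 + 0*1))² = (-22 + (-3 + 0))² = (-22 - 3)² = (-25)² = 625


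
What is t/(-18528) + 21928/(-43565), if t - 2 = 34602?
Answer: -478451311/201793080 ≈ -2.3710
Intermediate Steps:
t = 34604 (t = 2 + 34602 = 34604)
t/(-18528) + 21928/(-43565) = 34604/(-18528) + 21928/(-43565) = 34604*(-1/18528) + 21928*(-1/43565) = -8651/4632 - 21928/43565 = -478451311/201793080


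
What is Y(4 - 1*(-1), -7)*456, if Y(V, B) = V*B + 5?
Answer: -13680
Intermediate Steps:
Y(V, B) = 5 + B*V (Y(V, B) = B*V + 5 = 5 + B*V)
Y(4 - 1*(-1), -7)*456 = (5 - 7*(4 - 1*(-1)))*456 = (5 - 7*(4 + 1))*456 = (5 - 7*5)*456 = (5 - 35)*456 = -30*456 = -13680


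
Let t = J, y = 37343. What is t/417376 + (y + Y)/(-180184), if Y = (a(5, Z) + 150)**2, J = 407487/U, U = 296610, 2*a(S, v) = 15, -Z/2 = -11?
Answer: -320578038565203/929433332397760 ≈ -0.34492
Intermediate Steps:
Z = 22 (Z = -2*(-11) = 22)
a(S, v) = 15/2 (a(S, v) = (1/2)*15 = 15/2)
J = 135829/98870 (J = 407487/296610 = 407487*(1/296610) = 135829/98870 ≈ 1.3738)
t = 135829/98870 ≈ 1.3738
Y = 99225/4 (Y = (15/2 + 150)**2 = (315/2)**2 = 99225/4 ≈ 24806.)
t/417376 + (y + Y)/(-180184) = (135829/98870)/417376 + (37343 + 99225/4)/(-180184) = (135829/98870)*(1/417376) + (248597/4)*(-1/180184) = 135829/41265965120 - 248597/720736 = -320578038565203/929433332397760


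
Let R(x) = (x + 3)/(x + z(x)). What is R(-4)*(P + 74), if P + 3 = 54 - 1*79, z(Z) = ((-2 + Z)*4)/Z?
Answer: -23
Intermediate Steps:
z(Z) = (-8 + 4*Z)/Z
R(x) = (3 + x)/(4 + x - 8/x) (R(x) = (x + 3)/(x + (4 - 8/x)) = (3 + x)/(4 + x - 8/x))
P = -28 (P = -3 + (54 - 1*79) = -3 + (54 - 79) = -3 - 25 = -28)
R(-4)*(P + 74) = (-4*(3 - 4)/(-8 + (-4)² + 4*(-4)))*(-28 + 74) = -4*(-1)/(-8 + 16 - 16)*46 = -4*(-1)/(-8)*46 = -4*(-⅛)*(-1)*46 = -½*46 = -23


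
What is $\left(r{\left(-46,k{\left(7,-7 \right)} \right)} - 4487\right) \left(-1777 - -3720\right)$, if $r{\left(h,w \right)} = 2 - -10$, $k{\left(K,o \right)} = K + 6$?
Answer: $-8694925$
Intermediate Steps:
$k{\left(K,o \right)} = 6 + K$
$r{\left(h,w \right)} = 12$ ($r{\left(h,w \right)} = 2 + 10 = 12$)
$\left(r{\left(-46,k{\left(7,-7 \right)} \right)} - 4487\right) \left(-1777 - -3720\right) = \left(12 - 4487\right) \left(-1777 - -3720\right) = - 4475 \left(-1777 + 3720\right) = \left(-4475\right) 1943 = -8694925$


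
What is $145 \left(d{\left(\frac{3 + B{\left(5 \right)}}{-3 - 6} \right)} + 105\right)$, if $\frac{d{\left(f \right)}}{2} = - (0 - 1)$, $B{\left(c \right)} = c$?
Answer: $15515$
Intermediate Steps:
$d{\left(f \right)} = 2$ ($d{\left(f \right)} = 2 \left(- (0 - 1)\right) = 2 \left(\left(-1\right) \left(-1\right)\right) = 2 \cdot 1 = 2$)
$145 \left(d{\left(\frac{3 + B{\left(5 \right)}}{-3 - 6} \right)} + 105\right) = 145 \left(2 + 105\right) = 145 \cdot 107 = 15515$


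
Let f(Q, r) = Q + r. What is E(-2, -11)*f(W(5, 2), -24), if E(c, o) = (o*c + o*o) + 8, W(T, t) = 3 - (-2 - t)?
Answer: -2567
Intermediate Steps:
W(T, t) = 5 + t (W(T, t) = 3 + (2 + t) = 5 + t)
E(c, o) = 8 + o**2 + c*o (E(c, o) = (c*o + o**2) + 8 = (o**2 + c*o) + 8 = 8 + o**2 + c*o)
E(-2, -11)*f(W(5, 2), -24) = (8 + (-11)**2 - 2*(-11))*((5 + 2) - 24) = (8 + 121 + 22)*(7 - 24) = 151*(-17) = -2567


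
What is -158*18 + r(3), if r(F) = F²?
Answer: -2835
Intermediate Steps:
-158*18 + r(3) = -158*18 + 3² = -2844 + 9 = -2835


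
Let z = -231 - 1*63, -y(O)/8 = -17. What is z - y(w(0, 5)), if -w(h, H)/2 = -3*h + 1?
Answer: -430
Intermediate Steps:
w(h, H) = -2 + 6*h (w(h, H) = -2*(-3*h + 1) = -2*(1 - 3*h) = -2 + 6*h)
y(O) = 136 (y(O) = -8*(-17) = 136)
z = -294 (z = -231 - 63 = -294)
z - y(w(0, 5)) = -294 - 1*136 = -294 - 136 = -430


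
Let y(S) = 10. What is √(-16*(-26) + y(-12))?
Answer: √426 ≈ 20.640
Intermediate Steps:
√(-16*(-26) + y(-12)) = √(-16*(-26) + 10) = √(416 + 10) = √426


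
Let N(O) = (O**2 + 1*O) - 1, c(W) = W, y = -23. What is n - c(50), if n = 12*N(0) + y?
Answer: -85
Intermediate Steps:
N(O) = -1 + O + O**2 (N(O) = (O**2 + O) - 1 = (O + O**2) - 1 = -1 + O + O**2)
n = -35 (n = 12*(-1 + 0 + 0**2) - 23 = 12*(-1 + 0 + 0) - 23 = 12*(-1) - 23 = -12 - 23 = -35)
n - c(50) = -35 - 1*50 = -35 - 50 = -85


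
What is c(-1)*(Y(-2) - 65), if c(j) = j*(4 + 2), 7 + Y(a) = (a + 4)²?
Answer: 408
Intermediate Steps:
Y(a) = -7 + (4 + a)² (Y(a) = -7 + (a + 4)² = -7 + (4 + a)²)
c(j) = 6*j (c(j) = j*6 = 6*j)
c(-1)*(Y(-2) - 65) = (6*(-1))*((-7 + (4 - 2)²) - 65) = -6*((-7 + 2²) - 65) = -6*((-7 + 4) - 65) = -6*(-3 - 65) = -6*(-68) = 408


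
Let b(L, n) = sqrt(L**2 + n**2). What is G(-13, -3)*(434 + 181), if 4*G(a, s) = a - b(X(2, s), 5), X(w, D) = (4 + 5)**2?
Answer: -7995/4 - 615*sqrt(6586)/4 ≈ -14476.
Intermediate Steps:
X(w, D) = 81 (X(w, D) = 9**2 = 81)
G(a, s) = -sqrt(6586)/4 + a/4 (G(a, s) = (a - sqrt(81**2 + 5**2))/4 = (a - sqrt(6561 + 25))/4 = (a - sqrt(6586))/4 = -sqrt(6586)/4 + a/4)
G(-13, -3)*(434 + 181) = (-sqrt(6586)/4 + (1/4)*(-13))*(434 + 181) = (-sqrt(6586)/4 - 13/4)*615 = (-13/4 - sqrt(6586)/4)*615 = -7995/4 - 615*sqrt(6586)/4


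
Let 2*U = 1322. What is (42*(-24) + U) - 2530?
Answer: -2877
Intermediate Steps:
U = 661 (U = (½)*1322 = 661)
(42*(-24) + U) - 2530 = (42*(-24) + 661) - 2530 = (-1008 + 661) - 2530 = -347 - 2530 = -2877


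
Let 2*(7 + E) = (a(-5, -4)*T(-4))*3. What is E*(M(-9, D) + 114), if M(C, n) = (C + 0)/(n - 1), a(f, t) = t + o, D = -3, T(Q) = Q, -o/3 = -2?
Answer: -8835/4 ≈ -2208.8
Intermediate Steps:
o = 6 (o = -3*(-2) = 6)
a(f, t) = 6 + t (a(f, t) = t + 6 = 6 + t)
E = -19 (E = -7 + (((6 - 4)*(-4))*3)/2 = -7 + ((2*(-4))*3)/2 = -7 + (-8*3)/2 = -7 + (1/2)*(-24) = -7 - 12 = -19)
M(C, n) = C/(-1 + n)
E*(M(-9, D) + 114) = -19*(-9/(-1 - 3) + 114) = -19*(-9/(-4) + 114) = -19*(-9*(-1/4) + 114) = -19*(9/4 + 114) = -19*465/4 = -8835/4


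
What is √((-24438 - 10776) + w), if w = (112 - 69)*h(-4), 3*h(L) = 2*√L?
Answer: √(-316926 + 516*I)/3 ≈ 0.15276 + 187.65*I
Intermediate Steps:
h(L) = 2*√L/3 (h(L) = (2*√L)/3 = 2*√L/3)
w = 172*I/3 (w = (112 - 69)*(2*√(-4)/3) = 43*(2*(2*I)/3) = 43*(4*I/3) = 172*I/3 ≈ 57.333*I)
√((-24438 - 10776) + w) = √((-24438 - 10776) + 172*I/3) = √(-35214 + 172*I/3)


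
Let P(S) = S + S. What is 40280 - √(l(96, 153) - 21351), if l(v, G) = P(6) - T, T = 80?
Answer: 40280 - I*√21419 ≈ 40280.0 - 146.35*I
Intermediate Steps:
P(S) = 2*S
l(v, G) = -68 (l(v, G) = 2*6 - 1*80 = 12 - 80 = -68)
40280 - √(l(96, 153) - 21351) = 40280 - √(-68 - 21351) = 40280 - √(-21419) = 40280 - I*√21419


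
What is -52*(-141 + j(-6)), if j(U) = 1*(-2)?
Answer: 7436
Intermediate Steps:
j(U) = -2
-52*(-141 + j(-6)) = -52*(-141 - 2) = -52*(-143) = 7436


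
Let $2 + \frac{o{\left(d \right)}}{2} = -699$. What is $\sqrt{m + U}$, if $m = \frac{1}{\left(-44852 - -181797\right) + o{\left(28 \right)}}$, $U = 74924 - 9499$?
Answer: $\frac{2 \sqrt{300495468720342}}{135543} \approx 255.78$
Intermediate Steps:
$o{\left(d \right)} = -1402$ ($o{\left(d \right)} = -4 + 2 \left(-699\right) = -4 - 1398 = -1402$)
$U = 65425$
$m = \frac{1}{135543}$ ($m = \frac{1}{\left(-44852 - -181797\right) - 1402} = \frac{1}{\left(-44852 + 181797\right) - 1402} = \frac{1}{136945 - 1402} = \frac{1}{135543} \approx 7.3777 \cdot 10^{-6}$)
$\sqrt{m + U} = \sqrt{\frac{1}{135543} + 65425} = \sqrt{\frac{8867900776}{135543}} = \frac{2 \sqrt{300495468720342}}{135543}$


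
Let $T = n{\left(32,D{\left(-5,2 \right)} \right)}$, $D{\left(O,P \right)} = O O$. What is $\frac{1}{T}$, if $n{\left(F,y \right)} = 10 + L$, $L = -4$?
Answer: $\frac{1}{6} \approx 0.16667$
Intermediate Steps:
$D{\left(O,P \right)} = O^{2}$
$n{\left(F,y \right)} = 6$ ($n{\left(F,y \right)} = 10 - 4 = 6$)
$T = 6$
$\frac{1}{T} = \frac{1}{6}$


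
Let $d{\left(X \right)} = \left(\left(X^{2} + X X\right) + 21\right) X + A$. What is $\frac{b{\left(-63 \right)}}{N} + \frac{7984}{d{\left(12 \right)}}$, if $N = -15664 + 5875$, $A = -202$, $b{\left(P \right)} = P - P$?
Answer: $\frac{3992}{1753} \approx 2.2772$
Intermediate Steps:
$b{\left(P \right)} = 0$
$N = -9789$
$d{\left(X \right)} = -202 + X \left(21 + 2 X^{2}\right)$ ($d{\left(X \right)} = \left(\left(X^{2} + X X\right) + 21\right) X - 202 = \left(\left(X^{2} + X^{2}\right) + 21\right) X - 202 = \left(2 X^{2} + 21\right) X - 202 = \left(21 + 2 X^{2}\right) X - 202 = X \left(21 + 2 X^{2}\right) - 202 = -202 + X \left(21 + 2 X^{2}\right)$)
$\frac{b{\left(-63 \right)}}{N} + \frac{7984}{d{\left(12 \right)}} = \frac{0}{-9789} + \frac{7984}{-202 + 2 \cdot 12^{3} + 21 \cdot 12} = 0 \left(- \frac{1}{9789}\right) + \frac{7984}{-202 + 2 \cdot 1728 + 252} = 0 + \frac{7984}{-202 + 3456 + 252} = 0 + \frac{7984}{3506} = 0 + 7984 \cdot \frac{1}{3506} = 0 + \frac{3992}{1753} = \frac{3992}{1753}$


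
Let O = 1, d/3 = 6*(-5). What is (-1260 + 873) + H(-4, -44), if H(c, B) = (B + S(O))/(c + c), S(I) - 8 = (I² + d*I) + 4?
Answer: -2975/8 ≈ -371.88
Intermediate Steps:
d = -90 (d = 3*(6*(-5)) = 3*(-30) = -90)
S(I) = 12 + I² - 90*I (S(I) = 8 + ((I² - 90*I) + 4) = 8 + (4 + I² - 90*I) = 12 + I² - 90*I)
H(c, B) = (-77 + B)/(2*c) (H(c, B) = (B + (12 + 1² - 90*1))/(c + c) = (B + (12 + 1 - 90))/((2*c)) = (B - 77)*(1/(2*c)) = (-77 + B)*(1/(2*c)) = (-77 + B)/(2*c))
(-1260 + 873) + H(-4, -44) = (-1260 + 873) + (½)*(-77 - 44)/(-4) = -387 + (½)*(-¼)*(-121) = -387 + 121/8 = -2975/8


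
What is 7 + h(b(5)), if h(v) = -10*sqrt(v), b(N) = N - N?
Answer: 7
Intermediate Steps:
b(N) = 0
7 + h(b(5)) = 7 - 10*sqrt(0) = 7 - 10*0 = 7 + 0 = 7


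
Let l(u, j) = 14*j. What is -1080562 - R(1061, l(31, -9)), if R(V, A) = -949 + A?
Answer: -1079487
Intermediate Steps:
-1080562 - R(1061, l(31, -9)) = -1080562 - (-949 + 14*(-9)) = -1080562 - (-949 - 126) = -1080562 - 1*(-1075) = -1080562 + 1075 = -1079487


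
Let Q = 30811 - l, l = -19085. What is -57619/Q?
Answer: -57619/49896 ≈ -1.1548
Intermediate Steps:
Q = 49896 (Q = 30811 - 1*(-19085) = 30811 + 19085 = 49896)
-57619/Q = -57619/49896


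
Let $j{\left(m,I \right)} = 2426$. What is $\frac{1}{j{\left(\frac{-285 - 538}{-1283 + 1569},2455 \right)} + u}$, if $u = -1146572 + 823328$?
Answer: $- \frac{1}{320818} \approx -3.117 \cdot 10^{-6}$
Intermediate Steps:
$u = -323244$
$\frac{1}{j{\left(\frac{-285 - 538}{-1283 + 1569},2455 \right)} + u} = \frac{1}{2426 - 323244} = \frac{1}{-320818} = - \frac{1}{320818}$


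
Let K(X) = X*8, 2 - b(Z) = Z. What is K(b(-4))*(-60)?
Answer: -2880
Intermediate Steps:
b(Z) = 2 - Z
K(X) = 8*X
K(b(-4))*(-60) = (8*(2 - 1*(-4)))*(-60) = (8*(2 + 4))*(-60) = (8*6)*(-60) = 48*(-60) = -2880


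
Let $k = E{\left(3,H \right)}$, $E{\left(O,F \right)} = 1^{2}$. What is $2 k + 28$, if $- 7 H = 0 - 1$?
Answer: $30$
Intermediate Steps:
$H = \frac{1}{7}$ ($H = - \frac{0 - 1}{7} = \left(- \frac{1}{7}\right) \left(-1\right) = \frac{1}{7} \approx 0.14286$)
$E{\left(O,F \right)} = 1$
$k = 1$
$2 k + 28 = 2 \cdot 1 + 28 = 2 + 28 = 30$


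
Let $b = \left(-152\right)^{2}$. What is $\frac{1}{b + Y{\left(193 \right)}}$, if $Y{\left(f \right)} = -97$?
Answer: $\frac{1}{23007} \approx 4.3465 \cdot 10^{-5}$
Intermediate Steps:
$b = 23104$
$\frac{1}{b + Y{\left(193 \right)}} = \frac{1}{23104 - 97} = \frac{1}{23007}$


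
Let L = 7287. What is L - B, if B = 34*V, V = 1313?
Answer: -37355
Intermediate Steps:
B = 44642 (B = 34*1313 = 44642)
L - B = 7287 - 1*44642 = 7287 - 44642 = -37355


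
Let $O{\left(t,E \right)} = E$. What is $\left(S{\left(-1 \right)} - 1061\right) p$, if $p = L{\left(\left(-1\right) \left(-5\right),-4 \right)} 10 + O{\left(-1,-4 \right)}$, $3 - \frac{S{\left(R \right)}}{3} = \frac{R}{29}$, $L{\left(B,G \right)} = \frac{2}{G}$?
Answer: $\frac{274545}{29} \approx 9467.1$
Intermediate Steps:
$S{\left(R \right)} = 9 - \frac{3 R}{29}$ ($S{\left(R \right)} = 9 - 3 \frac{R}{29} = 9 - \frac{3 R}{29}$)
$p = -9$ ($p = \frac{2}{-4} \cdot 10 - 4 = 2 \left(- \frac{1}{4}\right) 10 - 4 = \left(- \frac{1}{2}\right) 10 - 4 = -5 - 4 = -9$)
$\left(S{\left(-1 \right)} - 1061\right) p = \left(\left(9 - - \frac{3}{29}\right) - 1061\right) \left(-9\right) = \left(\left(9 + \frac{3}{29}\right) - 1061\right) \left(-9\right) = \left(\frac{264}{29} - 1061\right) \left(-9\right) = \left(- \frac{30505}{29}\right) \left(-9\right) = \frac{274545}{29}$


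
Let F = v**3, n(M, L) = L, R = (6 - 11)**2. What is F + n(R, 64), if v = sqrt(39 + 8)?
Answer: 64 + 47*sqrt(47) ≈ 386.22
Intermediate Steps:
R = 25 (R = (-5)**2 = 25)
v = sqrt(47) ≈ 6.8557
F = 47*sqrt(47) (F = (sqrt(47))**3 = 47*sqrt(47) ≈ 322.22)
F + n(R, 64) = 47*sqrt(47) + 64 = 64 + 47*sqrt(47)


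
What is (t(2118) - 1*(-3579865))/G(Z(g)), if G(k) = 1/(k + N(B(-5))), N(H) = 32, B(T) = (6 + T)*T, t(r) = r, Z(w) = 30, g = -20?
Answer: 222082946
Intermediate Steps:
B(T) = T*(6 + T)
G(k) = 1/(32 + k) (G(k) = 1/(k + 32) = 1/(32 + k))
(t(2118) - 1*(-3579865))/G(Z(g)) = (2118 - 1*(-3579865))/(1/(32 + 30)) = (2118 + 3579865)/(1/62) = 3581983/(1/62) = 3581983*62 = 222082946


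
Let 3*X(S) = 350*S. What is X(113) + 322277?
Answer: 1006381/3 ≈ 3.3546e+5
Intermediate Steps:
X(S) = 350*S/3 (X(S) = (350*S)/3 = 350*S/3)
X(113) + 322277 = (350/3)*113 + 322277 = 39550/3 + 322277 = 1006381/3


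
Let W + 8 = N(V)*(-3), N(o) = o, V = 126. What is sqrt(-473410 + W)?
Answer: 6*I*sqrt(13161) ≈ 688.33*I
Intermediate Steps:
W = -386 (W = -8 + 126*(-3) = -8 - 378 = -386)
sqrt(-473410 + W) = sqrt(-473410 - 386) = sqrt(-473796) = 6*I*sqrt(13161)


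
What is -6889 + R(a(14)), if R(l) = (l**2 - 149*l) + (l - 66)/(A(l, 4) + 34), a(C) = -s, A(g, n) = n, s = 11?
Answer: -194979/38 ≈ -5131.0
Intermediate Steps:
a(C) = -11 (a(C) = -1*11 = -11)
R(l) = -33/19 + l**2 - 5661*l/38 (R(l) = (l**2 - 149*l) + (l - 66)/(4 + 34) = (l**2 - 149*l) + (-66 + l)/38 = (l**2 - 149*l) + (-66 + l)*(1/38) = (l**2 - 149*l) + (-33/19 + l/38) = -33/19 + l**2 - 5661*l/38)
-6889 + R(a(14)) = -6889 + (-33/19 + (-11)**2 - 5661/38*(-11)) = -6889 + (-33/19 + 121 + 62271/38) = -6889 + 66803/38 = -194979/38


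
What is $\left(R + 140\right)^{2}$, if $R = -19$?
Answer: $14641$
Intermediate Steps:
$\left(R + 140\right)^{2} = \left(-19 + 140\right)^{2} = 121^{2} = 14641$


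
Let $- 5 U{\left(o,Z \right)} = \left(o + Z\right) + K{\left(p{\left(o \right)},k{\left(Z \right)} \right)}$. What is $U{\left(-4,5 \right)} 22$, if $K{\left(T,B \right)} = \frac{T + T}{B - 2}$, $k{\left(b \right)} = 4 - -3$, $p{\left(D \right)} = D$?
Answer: $\frac{66}{25} \approx 2.64$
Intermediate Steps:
$k{\left(b \right)} = 7$ ($k{\left(b \right)} = 4 + 3 = 7$)
$K{\left(T,B \right)} = \frac{2 T}{-2 + B}$
$U{\left(o,Z \right)} = - \frac{7 o}{25} - \frac{Z}{5}$ ($U{\left(o,Z \right)} = - \frac{\left(o + Z\right) + \frac{2 o}{-2 + 7}}{5} = - \frac{\left(Z + o\right) + \frac{2 o}{5}}{5} = - \frac{Z + \frac{7 o}{5}}{5} = - \frac{7 o}{25} - \frac{Z}{5}$)
$U{\left(-4,5 \right)} 22 = \left(\left(- \frac{7}{25}\right) \left(-4\right) - 1\right) 22 = \left(\frac{28}{25} - 1\right) 22 = \frac{3}{25} \cdot 22 = \frac{66}{25}$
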